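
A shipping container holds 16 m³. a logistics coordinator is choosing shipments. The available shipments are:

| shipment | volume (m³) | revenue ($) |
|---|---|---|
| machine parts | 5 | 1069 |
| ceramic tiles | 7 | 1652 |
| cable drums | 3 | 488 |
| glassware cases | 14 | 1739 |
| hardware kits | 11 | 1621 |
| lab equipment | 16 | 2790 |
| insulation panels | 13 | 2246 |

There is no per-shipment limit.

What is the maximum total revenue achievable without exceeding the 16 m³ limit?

3304

Best packing: 2×ceramic tiles — 14 m³, 3304 total.
The spare 2 m³ is too small for any remaining shipment, and no exchange beats 3304.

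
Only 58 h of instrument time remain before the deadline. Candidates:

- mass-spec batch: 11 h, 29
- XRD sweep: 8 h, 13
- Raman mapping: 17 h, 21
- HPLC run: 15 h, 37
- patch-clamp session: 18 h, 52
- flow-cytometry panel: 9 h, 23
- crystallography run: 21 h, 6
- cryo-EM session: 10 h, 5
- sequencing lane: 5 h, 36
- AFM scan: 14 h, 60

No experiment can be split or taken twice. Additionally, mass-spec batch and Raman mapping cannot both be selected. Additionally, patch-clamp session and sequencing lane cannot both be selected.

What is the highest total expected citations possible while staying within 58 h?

185

Ranking by ratio (expected citations/h): sequencing lane 7.20, AFM scan 4.29, patch-clamp session 2.89, mass-spec batch 2.64.
Mass-spec batch + HPLC run + flow-cytometry panel + sequencing lane + AFM scan uses 54 of the 58 h and totals 185.
Next best is mass-spec batch + HPLC run + patch-clamp session + AFM scan at 178 (58 h) — short by 7.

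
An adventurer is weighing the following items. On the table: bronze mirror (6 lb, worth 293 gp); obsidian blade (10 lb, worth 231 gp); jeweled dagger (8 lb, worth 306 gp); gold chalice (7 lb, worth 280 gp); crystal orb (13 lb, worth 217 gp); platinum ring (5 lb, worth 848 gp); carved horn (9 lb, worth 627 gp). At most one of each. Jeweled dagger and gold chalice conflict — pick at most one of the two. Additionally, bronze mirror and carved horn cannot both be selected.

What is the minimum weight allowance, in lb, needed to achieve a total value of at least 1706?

Need the lightest bundle worth ≥ 1706.
gold chalice + platinum ring + carved horn: 1755 value at 21 lb.
Any bundle with less than 21 lb falls short of 1706.

21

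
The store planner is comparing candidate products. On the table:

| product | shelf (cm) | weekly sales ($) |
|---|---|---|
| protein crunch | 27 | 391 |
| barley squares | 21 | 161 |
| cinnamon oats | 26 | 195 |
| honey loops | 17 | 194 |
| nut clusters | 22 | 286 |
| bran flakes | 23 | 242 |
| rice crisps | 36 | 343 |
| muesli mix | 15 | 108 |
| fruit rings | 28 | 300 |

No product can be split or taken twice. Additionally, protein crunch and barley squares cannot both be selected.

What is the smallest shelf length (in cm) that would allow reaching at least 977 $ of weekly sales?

77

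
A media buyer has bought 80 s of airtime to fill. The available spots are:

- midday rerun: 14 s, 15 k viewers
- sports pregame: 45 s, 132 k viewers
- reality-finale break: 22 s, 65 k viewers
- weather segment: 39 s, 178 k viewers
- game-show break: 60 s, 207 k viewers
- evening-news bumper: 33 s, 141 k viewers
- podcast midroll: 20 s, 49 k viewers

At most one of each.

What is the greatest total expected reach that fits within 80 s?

319

Ranking by ratio (expected reach/s): weather segment 4.56, evening-news bumper 4.27, game-show break 3.45.
Taking weather segment + evening-news bumper: 72 s used, 319 in expected reach.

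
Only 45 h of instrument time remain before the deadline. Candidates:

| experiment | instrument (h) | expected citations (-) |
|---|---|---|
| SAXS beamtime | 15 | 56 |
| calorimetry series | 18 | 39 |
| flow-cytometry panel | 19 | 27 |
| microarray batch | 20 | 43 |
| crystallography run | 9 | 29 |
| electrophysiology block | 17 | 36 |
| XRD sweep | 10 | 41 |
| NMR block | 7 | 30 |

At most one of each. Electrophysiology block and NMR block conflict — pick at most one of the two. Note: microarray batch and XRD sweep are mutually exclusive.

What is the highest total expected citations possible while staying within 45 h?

156

Ranking by ratio (expected citations/h): NMR block 4.29, XRD sweep 4.10, SAXS beamtime 3.73.
SAXS beamtime + crystallography run + XRD sweep + NMR block uses 41 of the 45 h and totals 156.
Runner-up calorimetry series + crystallography run + XRD sweep + NMR block tops out at 139.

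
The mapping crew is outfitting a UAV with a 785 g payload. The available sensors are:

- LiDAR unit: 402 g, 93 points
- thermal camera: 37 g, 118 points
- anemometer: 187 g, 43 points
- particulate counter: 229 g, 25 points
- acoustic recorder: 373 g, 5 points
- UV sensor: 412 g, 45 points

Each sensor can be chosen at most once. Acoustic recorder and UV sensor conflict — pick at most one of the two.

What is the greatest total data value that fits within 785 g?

254

Density check — thermal camera 3.19, LiDAR unit 0.23, anemometer 0.23 are the best per g.
The ratio ordering already packs tightly: LiDAR unit + thermal camera + anemometer, 626 g, 254.
The spare 159 g is too small for any remaining sensor, and no feasible exchange beats 254.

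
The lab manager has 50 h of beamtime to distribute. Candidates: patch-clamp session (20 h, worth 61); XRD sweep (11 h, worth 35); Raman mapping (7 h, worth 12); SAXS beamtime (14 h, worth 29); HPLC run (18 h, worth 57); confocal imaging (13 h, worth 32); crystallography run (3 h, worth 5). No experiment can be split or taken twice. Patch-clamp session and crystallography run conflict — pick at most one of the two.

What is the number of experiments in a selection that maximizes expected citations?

3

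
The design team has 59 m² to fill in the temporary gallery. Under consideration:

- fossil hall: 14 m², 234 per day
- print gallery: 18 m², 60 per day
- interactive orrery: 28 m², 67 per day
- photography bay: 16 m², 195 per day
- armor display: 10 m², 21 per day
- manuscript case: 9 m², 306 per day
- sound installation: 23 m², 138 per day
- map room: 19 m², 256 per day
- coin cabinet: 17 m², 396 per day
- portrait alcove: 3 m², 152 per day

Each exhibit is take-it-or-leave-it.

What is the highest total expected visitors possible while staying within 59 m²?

1283

Best packing: fossil hall + photography bay + manuscript case + coin cabinet + portrait alcove — 59 m², 1283 total.
No other feasible combination exceeds 1283.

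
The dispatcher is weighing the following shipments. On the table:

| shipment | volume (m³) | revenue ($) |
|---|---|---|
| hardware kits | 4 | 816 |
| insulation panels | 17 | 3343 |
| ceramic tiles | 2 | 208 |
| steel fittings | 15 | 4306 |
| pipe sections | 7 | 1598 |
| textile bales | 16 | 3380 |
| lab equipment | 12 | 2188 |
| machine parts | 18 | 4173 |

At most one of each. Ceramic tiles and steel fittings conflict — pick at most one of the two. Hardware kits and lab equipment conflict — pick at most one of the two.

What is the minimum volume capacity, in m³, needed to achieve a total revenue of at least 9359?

40

Look for the lowest-volume combination reaching 9359.
steel fittings + pipe sections + machine parts: 10077 revenue at 40 m³.
No combination under 40 m³ hits 9359.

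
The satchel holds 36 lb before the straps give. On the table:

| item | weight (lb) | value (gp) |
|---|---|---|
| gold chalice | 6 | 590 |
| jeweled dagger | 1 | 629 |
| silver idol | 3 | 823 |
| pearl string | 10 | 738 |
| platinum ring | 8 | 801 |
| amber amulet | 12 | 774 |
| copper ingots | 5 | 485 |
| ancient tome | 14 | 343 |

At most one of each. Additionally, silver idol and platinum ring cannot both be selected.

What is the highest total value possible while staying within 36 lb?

Taking gold chalice + jeweled dagger + silver idol + pearl string + amber amulet: 32 lb used, 3554 in value.

3554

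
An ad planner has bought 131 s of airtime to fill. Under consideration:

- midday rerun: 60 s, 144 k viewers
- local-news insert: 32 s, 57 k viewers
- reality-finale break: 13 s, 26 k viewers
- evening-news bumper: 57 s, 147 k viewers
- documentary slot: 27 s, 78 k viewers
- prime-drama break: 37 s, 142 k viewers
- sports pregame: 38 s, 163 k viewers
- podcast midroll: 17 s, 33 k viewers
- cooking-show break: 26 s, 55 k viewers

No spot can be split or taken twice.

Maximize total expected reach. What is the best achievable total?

438

Taking documentary slot + prime-drama break + sports pregame + cooking-show break: 128 s used, 438 in expected reach.
The spare 3 s is too small for any remaining spot, and no exchange beats 438.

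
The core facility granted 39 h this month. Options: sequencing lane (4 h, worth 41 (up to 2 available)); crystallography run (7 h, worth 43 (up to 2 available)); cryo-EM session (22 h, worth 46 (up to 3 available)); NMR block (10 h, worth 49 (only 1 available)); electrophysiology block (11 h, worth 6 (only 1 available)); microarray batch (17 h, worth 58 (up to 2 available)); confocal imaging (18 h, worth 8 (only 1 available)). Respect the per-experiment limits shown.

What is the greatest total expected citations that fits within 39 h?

226

The ratio heuristic lands on 2×sequencing lane + 2×crystallography run + NMR block (217) but leaves 7 h idle.
Replace NMR block with microarray batch: the trade gains 9 net, giving 226 at 39 h.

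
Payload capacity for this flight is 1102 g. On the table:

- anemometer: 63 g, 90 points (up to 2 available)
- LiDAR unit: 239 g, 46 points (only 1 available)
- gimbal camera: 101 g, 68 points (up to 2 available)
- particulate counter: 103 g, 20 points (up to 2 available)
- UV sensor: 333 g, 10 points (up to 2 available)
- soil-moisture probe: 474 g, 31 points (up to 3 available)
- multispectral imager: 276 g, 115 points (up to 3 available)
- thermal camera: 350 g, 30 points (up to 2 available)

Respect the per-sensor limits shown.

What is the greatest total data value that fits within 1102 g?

593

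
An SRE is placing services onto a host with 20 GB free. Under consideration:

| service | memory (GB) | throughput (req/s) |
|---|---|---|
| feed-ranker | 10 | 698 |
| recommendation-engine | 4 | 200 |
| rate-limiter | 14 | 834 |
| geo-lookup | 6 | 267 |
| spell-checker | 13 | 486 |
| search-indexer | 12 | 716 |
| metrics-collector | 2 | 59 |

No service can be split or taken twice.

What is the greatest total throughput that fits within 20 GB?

Best packing: feed-ranker + recommendation-engine + geo-lookup — 20 GB, 1165 total.
The closest alternative, rate-limiter + geo-lookup, reaches only 1101.

1165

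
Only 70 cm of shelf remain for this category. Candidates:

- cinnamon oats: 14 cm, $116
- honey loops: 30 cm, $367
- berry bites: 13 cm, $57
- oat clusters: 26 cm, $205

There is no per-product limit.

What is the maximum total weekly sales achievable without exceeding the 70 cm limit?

734

The ratio ordering already packs tightly: 2×honey loops, 60 cm, 734.
The spare 10 cm is too small for any remaining product, and no exchange beats 734.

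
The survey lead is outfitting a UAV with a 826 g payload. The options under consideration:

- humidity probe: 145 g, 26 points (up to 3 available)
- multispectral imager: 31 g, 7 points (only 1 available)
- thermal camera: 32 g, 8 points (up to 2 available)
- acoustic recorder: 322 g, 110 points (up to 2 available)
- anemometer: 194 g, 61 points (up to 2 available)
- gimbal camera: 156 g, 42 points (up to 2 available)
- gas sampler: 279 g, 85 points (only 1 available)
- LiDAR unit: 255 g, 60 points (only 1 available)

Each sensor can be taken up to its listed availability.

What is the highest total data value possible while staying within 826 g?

By data value per g: acoustic recorder 0.34, anemometer 0.31, gas sampler 0.30, gimbal camera 0.27 lead.
Filling by ratio: 2×acoustic recorder + gimbal camera for 262, with 26 g left unused.
Using the slack differently, multispectral imager + acoustic recorder + anemometer + gas sampler comes to 263 at 826 g.
Every other selection either busts 826 g or exceeds an availability limit or fails to beat 263.

263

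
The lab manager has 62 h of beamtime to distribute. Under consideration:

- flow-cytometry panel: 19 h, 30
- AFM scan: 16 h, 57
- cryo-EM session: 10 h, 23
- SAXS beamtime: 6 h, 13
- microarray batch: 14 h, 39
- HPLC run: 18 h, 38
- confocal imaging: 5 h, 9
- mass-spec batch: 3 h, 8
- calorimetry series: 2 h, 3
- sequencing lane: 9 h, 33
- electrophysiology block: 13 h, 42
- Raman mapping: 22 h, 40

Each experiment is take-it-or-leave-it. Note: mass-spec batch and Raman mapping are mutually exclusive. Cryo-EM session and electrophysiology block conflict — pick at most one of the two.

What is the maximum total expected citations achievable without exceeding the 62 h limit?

Best packing: AFM scan + SAXS beamtime + microarray batch + mass-spec batch + sequencing lane + electrophysiology block — 61 h, 192 total.
Every other selection either busts 62 h or breaks a pairing rule or fails to beat 192.

192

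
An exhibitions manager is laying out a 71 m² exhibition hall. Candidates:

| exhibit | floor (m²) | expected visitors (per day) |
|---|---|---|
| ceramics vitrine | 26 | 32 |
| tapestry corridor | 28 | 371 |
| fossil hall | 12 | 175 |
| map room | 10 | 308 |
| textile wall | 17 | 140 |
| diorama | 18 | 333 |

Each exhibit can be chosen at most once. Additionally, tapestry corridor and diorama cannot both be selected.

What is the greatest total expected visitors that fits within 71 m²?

994

Ranking by ratio (expected visitors/m²): map room 30.80, diorama 18.50, fossil hall 14.58, tapestry corridor 13.25.
Tapestry corridor + fossil hall + map room + textile wall uses 67 of the 71 m² and totals 994.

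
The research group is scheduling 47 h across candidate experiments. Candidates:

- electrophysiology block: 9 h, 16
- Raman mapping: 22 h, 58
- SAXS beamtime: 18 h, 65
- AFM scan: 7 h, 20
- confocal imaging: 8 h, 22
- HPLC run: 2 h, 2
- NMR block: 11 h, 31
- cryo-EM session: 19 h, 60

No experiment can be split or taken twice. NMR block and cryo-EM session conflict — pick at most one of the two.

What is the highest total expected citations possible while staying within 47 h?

149

A density-first pass picks SAXS beamtime + AFM scan + HPLC run + cryo-EM session — 147 at 46 h.
Dropping AFM scan frees 7 h; slotting in confocal imaging (8 h) lifts the total to 149 at 47 h.
An exhaustive check of the 256 subsets confirms 149.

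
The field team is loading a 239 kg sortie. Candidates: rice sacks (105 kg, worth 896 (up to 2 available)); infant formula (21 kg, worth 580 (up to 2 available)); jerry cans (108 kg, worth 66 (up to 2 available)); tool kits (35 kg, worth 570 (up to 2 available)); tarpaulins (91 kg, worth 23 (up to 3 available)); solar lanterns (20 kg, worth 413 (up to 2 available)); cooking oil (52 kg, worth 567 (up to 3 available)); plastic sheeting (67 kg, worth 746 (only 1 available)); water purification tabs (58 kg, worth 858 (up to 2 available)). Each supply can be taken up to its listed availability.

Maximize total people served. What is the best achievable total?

4272

Taking the top-ratio supplies first gives 2×infant formula + 2×tool kits + 2×solar lanterns + water purification tabs for 3984 (210 kg).
Dropping tool kits frees 35 kg; slotting in water purification tabs (58 kg) lifts the total to 4272 at 233 kg.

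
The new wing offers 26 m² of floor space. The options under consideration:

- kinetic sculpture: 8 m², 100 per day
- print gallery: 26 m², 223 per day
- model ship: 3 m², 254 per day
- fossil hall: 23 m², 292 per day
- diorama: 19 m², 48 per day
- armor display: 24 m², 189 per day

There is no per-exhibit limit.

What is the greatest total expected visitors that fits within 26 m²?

Density check — model ship 84.67, fossil hall 12.70, kinetic sculpture 12.50 are the best per m².
Taking 8×model ship: 24 m² used, 2032 in expected visitors.

2032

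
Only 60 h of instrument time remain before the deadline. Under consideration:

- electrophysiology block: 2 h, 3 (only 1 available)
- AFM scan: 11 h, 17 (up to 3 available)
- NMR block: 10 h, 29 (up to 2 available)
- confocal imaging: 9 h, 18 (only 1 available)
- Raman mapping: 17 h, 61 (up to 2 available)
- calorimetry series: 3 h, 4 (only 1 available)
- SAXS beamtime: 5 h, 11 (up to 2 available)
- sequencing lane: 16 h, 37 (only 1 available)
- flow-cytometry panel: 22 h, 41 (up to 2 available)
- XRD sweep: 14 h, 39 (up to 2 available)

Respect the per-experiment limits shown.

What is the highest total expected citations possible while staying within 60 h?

Greedy by ratio would take 2×NMR block + 2×Raman mapping + SAXS beamtime: 59 h used, total 191.
Dropping NMR block and SAXS beamtime frees 15 h; slotting in electrophysiology block + XRD sweep (16 h) lifts the total to 193 at 60 h.
That's the maximum — no swap from here does better than 193.

193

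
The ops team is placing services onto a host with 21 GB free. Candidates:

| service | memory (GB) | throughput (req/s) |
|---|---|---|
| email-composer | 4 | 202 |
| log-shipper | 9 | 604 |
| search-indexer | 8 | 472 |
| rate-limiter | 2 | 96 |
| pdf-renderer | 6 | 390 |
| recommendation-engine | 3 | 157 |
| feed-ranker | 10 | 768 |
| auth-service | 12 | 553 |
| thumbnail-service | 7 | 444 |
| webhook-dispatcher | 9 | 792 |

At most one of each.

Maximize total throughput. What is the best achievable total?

1656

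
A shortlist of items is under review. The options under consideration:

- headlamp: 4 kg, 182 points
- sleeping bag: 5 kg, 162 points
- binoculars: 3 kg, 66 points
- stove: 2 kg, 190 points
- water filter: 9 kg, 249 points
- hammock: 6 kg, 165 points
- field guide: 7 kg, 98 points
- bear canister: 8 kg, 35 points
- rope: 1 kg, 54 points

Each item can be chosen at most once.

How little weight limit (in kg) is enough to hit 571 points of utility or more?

Look for the lowest-weight combination reaching 571.
headlamp + sleeping bag + stove + rope reaches 588 using 12 kg.
Below 12 kg the best achievable stays under 571.

12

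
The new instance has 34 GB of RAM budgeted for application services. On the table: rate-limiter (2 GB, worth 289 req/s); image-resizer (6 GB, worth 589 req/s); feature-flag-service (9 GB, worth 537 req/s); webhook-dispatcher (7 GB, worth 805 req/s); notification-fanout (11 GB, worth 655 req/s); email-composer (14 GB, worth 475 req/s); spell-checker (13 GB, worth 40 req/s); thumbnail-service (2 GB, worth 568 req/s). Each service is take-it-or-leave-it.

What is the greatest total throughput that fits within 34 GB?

Filling by ratio: rate-limiter + image-resizer + feature-flag-service + webhook-dispatcher + thumbnail-service for 2788, with 8 GB left unused.
Replace feature-flag-service with notification-fanout: the trade gains 118 net, giving 2906 at 28 GB.
Runner-up rate-limiter + feature-flag-service + webhook-dispatcher + notification-fanout + thumbnail-service tops out at 2854.

2906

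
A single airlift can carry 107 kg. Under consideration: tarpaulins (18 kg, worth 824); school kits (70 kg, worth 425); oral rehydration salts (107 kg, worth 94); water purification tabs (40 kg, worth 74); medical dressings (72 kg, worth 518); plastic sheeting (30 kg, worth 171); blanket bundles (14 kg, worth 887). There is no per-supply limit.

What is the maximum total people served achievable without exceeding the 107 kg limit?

7×blanket bundles uses 98 of the 107 kg and totals 6209.

6209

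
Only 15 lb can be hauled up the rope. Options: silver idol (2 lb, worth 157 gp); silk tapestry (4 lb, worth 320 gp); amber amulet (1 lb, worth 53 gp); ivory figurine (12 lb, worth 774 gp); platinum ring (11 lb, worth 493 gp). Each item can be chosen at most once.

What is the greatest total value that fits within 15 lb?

984

Greedy by ratio would take silver idol + silk tapestry + amber amulet: 7 lb used, total 530.
Replace silk tapestry with ivory figurine: the trade gains 454 net, giving 984 at 15 lb.
Runner-up silver idol + ivory figurine tops out at 931.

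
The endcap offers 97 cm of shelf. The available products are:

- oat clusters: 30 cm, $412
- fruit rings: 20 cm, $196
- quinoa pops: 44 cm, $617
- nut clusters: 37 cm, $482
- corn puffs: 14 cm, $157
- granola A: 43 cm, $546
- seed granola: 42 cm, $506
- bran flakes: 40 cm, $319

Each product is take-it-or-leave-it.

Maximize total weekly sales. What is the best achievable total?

By weekly sales per cm: quinoa pops 14.02, oat clusters 13.73, nut clusters 13.03, granola A 12.70 lead.
A density-first pass picks oat clusters + quinoa pops + corn puffs — 1186 at 88 cm.
Dropping oat clusters frees 30 cm; slotting in nut clusters (37 cm) lifts the total to 1256 at 95 cm.
The closest alternative, oat clusters + fruit rings + quinoa pops, reaches only 1225.

1256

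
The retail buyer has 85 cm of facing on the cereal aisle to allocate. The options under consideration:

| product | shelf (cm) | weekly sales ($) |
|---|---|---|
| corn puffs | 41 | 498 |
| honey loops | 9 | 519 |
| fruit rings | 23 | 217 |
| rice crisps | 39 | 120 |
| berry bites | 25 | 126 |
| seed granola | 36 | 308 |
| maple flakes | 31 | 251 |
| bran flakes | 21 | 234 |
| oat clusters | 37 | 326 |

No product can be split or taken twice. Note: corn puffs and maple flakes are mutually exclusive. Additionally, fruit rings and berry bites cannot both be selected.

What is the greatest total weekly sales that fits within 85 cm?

Density check — honey loops 57.67, corn puffs 12.15, bran flakes 11.14, fruit rings 9.43 are the best per cm.
The ratio ordering already packs tightly: corn puffs + honey loops + bran flakes, 71 cm, 1251.
Every other selection either busts 85 cm or breaks a pairing rule or fails to beat 1251.

1251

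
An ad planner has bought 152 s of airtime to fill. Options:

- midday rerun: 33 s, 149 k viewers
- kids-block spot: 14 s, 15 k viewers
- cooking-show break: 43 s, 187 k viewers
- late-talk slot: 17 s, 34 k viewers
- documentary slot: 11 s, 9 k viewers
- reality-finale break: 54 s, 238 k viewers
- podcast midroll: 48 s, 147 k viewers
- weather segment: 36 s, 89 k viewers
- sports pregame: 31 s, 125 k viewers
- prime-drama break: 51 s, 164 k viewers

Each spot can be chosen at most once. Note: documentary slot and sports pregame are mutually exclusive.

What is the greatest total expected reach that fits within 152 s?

Taking midday rerun + cooking-show break + late-talk slot + reality-finale break: 147 s used, 608 in expected reach.
Every other selection either busts 152 s or breaks a pairing rule or fails to beat 608.

608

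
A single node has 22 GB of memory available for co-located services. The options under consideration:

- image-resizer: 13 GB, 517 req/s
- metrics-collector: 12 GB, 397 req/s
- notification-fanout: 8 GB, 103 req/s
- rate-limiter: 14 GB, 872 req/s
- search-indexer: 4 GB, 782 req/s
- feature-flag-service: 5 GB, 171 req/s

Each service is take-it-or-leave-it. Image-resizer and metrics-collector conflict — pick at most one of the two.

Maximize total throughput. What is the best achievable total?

1654

By throughput per GB: search-indexer 195.50, rate-limiter 62.29, image-resizer 39.77, feature-flag-service 34.20 lead.
Rate-limiter + search-indexer uses 18 of the 22 GB and totals 1654.
Next best is image-resizer + search-indexer + feature-flag-service at 1470 (22 GB) — short by 184.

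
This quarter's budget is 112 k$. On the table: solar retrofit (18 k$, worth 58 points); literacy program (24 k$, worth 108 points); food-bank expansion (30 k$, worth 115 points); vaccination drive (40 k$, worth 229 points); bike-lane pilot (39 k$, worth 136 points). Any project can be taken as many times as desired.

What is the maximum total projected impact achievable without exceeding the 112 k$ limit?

Taking the top-ratio projects first gives literacy program + 2×vaccination drive for 566 (104 k$).
Dropping literacy program frees 24 k$; slotting in food-bank expansion (30 k$) lifts the total to 573 at 110 k$.
No other feasible combination exceeds 573.

573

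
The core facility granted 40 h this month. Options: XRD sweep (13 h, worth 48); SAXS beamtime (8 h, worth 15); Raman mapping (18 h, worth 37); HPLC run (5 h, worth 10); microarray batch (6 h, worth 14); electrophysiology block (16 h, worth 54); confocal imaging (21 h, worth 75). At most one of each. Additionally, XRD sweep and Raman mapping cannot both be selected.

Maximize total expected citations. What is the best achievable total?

Best packing: XRD sweep + microarray batch + confocal imaging — 40 h, 137 total.
Runner-up XRD sweep + HPLC run + confocal imaging tops out at 133.

137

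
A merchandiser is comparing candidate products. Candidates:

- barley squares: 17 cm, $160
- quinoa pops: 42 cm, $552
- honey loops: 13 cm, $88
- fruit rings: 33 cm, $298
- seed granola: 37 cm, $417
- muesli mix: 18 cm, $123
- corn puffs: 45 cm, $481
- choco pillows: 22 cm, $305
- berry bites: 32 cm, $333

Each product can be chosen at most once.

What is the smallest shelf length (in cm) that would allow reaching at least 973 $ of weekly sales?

Minimise cm subject to total weekly sales ≥ 973.
barley squares + quinoa pops + choco pillows reaches 1017 using 81 cm.
Below 81 cm the best achievable stays under 973.

81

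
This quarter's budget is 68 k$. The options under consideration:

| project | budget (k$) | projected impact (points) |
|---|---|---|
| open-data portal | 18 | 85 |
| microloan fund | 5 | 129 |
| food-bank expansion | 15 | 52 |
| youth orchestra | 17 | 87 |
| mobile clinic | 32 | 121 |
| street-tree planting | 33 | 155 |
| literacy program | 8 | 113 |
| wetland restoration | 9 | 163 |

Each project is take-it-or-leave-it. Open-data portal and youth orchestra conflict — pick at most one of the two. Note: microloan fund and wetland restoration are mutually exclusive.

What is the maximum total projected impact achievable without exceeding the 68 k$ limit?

Youth orchestra + street-tree planting + literacy program + wetland restoration uses 67 of the 68 k$ and totals 518.

518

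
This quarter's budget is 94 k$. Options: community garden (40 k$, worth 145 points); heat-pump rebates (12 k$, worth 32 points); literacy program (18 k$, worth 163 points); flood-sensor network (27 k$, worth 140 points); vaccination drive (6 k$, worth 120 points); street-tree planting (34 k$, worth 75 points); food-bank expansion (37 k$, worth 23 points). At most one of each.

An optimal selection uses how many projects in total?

The maximum projected impact within 94 k$ is 568.
For example community garden + literacy program + flood-sensor network + vaccination drive achieves it, using 91 k$.
All optima have 4 projects.

4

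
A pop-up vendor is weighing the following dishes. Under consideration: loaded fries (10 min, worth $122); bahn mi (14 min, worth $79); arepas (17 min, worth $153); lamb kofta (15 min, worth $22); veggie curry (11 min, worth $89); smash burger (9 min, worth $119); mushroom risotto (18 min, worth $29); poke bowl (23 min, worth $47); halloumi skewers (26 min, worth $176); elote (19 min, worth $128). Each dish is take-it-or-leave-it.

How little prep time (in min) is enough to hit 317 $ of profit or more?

Need the lightest bundle worth ≥ 317.
Taking loaded fries + veggie curry + smash burger gives 330 (≥ 317) for 30 min.
No combination under 30 min hits 317.

30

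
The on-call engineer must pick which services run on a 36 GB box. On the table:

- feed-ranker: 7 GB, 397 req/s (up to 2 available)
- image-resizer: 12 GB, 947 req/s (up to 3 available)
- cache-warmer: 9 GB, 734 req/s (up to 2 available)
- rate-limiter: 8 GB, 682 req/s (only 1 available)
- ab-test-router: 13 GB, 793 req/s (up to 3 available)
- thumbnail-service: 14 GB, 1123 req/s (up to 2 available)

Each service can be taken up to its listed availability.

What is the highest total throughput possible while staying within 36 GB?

Greedy by ratio would take feed-ranker + 2×cache-warmer + rate-limiter: 33 GB used, total 2547.
Replace feed-ranker and 2×cache-warmer with 2×thumbnail-service: the trade gains 381 net, giving 2928 at 36 GB.
Nothing else within 36 GB beats 2928.

2928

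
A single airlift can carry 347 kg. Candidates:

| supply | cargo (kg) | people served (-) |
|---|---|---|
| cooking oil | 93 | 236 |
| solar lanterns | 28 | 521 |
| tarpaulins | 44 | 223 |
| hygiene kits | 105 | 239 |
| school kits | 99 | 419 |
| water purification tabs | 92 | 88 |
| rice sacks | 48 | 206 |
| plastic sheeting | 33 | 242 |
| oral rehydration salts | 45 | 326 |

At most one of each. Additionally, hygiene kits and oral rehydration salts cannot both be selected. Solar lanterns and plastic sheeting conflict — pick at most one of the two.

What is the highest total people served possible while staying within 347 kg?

1725

Taking cooking oil + solar lanterns + tarpaulins + school kits + oral rehydration salts: 309 kg used, 1725 in people served.
The closest alternative, cooking oil + solar lanterns + school kits + rice sacks + oral rehydration salts, reaches only 1708.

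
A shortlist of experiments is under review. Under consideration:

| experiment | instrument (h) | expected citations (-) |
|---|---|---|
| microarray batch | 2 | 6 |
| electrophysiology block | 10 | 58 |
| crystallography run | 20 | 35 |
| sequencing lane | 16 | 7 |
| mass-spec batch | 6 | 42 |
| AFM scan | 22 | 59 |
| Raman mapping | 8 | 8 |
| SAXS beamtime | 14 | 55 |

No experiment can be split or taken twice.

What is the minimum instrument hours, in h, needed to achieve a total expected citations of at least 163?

Minimise h subject to total expected citations ≥ 163.
electrophysiology block + mass-spec batch + Raman mapping + SAXS beamtime reaches 163 using 38 h.
Any bundle with less than 38 h falls short of 163.

38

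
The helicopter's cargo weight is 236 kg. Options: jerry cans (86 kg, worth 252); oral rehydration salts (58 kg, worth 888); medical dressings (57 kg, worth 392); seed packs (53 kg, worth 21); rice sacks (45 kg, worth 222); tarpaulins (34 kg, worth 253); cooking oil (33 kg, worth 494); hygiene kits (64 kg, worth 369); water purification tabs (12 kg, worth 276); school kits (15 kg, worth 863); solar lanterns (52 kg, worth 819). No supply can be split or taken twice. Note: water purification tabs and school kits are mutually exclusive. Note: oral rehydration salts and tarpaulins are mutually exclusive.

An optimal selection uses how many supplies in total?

5

Optimal total is 3456.
oral rehydration salts + medical dressings + cooking oil + school kits + solar lanterns hits 3456 at 215 kg.
Any selection reaching 3456 contains exactly 5 supplies.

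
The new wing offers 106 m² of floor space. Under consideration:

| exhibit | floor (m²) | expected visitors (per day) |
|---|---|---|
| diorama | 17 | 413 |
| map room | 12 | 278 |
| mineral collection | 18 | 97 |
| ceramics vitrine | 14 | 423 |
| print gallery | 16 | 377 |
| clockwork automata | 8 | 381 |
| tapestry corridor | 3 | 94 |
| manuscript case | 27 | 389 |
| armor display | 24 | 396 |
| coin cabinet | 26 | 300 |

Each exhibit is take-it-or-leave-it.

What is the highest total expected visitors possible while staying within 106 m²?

A density-first pass picks diorama + map room + ceramics vitrine + print gallery + clockwork automata + tapestry corridor + armor display — 2362 at 94 m².
Replace map room and tapestry corridor with manuscript case: the trade gains 17 net, giving 2379 at 106 m².
Nothing else within 106 m² beats 2379.

2379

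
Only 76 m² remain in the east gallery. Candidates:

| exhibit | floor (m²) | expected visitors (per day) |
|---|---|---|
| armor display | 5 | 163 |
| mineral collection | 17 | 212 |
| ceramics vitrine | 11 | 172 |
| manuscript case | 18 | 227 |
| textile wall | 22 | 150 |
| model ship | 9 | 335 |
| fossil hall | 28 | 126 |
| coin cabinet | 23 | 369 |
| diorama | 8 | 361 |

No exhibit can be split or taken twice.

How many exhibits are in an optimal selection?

6

The maximum expected visitors within 76 m² is 1627.
For example armor display + ceramics vitrine + manuscript case + model ship + coin cabinet + diorama achieves it, using 74 m².
All optima have 6 exhibits.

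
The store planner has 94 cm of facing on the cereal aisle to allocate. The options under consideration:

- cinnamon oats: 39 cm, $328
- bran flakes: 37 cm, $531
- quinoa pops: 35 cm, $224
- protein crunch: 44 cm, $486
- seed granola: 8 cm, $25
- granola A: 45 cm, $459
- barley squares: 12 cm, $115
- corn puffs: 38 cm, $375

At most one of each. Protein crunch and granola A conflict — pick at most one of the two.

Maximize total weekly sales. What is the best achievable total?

1132

The ratio ordering already packs tightly: bran flakes + protein crunch + barley squares, 93 cm, 1132.
The closest alternative, bran flakes + granola A + barley squares, reaches only 1105.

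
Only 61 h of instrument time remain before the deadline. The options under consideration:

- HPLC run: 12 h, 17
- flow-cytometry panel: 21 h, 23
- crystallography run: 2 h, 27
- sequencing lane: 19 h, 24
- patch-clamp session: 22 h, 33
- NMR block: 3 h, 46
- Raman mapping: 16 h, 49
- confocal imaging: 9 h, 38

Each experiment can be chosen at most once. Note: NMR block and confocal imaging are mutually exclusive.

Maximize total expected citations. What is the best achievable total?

HPLC run + crystallography run + patch-clamp session + NMR block + Raman mapping uses 55 of the 61 h and totals 172.

172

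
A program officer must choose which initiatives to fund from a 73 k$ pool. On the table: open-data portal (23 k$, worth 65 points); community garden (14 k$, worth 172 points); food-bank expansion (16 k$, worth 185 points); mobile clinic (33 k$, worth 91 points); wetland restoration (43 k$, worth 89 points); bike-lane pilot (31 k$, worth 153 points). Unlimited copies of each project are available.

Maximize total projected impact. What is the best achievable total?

Greedy by ratio would take 5×community garden: 70 k$ used, total 860.
Replace community garden with food-bank expansion: the trade gains 13 net, giving 873 at 72 k$.
That's the maximum — no swap from here does better than 873.

873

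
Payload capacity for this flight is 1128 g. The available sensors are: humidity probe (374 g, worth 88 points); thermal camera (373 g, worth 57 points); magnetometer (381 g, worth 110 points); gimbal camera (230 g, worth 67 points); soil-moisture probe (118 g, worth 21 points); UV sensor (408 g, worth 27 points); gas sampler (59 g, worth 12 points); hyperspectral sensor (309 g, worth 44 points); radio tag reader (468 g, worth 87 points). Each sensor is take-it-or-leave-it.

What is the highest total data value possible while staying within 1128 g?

Density check — gimbal camera 0.29, magnetometer 0.29, humidity probe 0.24 are the best per g.
The ratio heuristic lands on humidity probe + magnetometer + gimbal camera + gas sampler (277) but leaves 84 g idle.
Replace gas sampler with soil-moisture probe: the trade gains 9 net, giving 286 at 1103 g.
No other feasible combination exceeds 286.

286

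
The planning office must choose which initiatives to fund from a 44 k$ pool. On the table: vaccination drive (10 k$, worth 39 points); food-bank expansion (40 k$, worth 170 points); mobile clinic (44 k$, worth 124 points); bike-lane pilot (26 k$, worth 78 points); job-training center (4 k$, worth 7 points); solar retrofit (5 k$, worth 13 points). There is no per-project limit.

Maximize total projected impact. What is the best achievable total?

Ranking by ratio (projected impact/k$): food-bank expansion 4.25, vaccination drive 3.90, bike-lane pilot 3.00.
Best packing: food-bank expansion + job-training center — 44 k$, 177 total.
Nothing else within 44 k$ beats 177.

177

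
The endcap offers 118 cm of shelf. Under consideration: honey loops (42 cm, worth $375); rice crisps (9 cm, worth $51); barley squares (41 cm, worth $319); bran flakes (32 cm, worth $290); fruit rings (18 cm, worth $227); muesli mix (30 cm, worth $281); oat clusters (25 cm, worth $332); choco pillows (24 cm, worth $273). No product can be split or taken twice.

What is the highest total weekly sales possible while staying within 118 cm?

1258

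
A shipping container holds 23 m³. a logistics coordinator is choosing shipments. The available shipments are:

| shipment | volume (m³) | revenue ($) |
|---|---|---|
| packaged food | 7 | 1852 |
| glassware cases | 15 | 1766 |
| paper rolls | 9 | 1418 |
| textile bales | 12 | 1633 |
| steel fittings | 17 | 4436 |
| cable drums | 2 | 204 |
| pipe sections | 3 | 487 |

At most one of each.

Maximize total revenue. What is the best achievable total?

Taking the top-ratio shipments first gives packaged food + paper rolls + cable drums + pipe sections for 3961 (21 m³).
Replace packaged food and paper rolls with steel fittings: the trade gains 1166 net, giving 5127 at 22 m³.
Runner-up steel fittings + pipe sections tops out at 4923.

5127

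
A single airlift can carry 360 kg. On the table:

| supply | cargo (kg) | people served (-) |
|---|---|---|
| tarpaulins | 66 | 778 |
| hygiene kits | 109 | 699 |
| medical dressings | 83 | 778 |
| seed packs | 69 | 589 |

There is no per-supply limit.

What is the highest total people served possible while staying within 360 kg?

3890

By people served per kg: tarpaulins 11.79, medical dressings 9.37, seed packs 8.54, hygiene kits 6.41 lead.
Best packing: 5×tarpaulins — 330 kg, 3890 total.
Every other selection either busts 360 kg or fails to beat 3890.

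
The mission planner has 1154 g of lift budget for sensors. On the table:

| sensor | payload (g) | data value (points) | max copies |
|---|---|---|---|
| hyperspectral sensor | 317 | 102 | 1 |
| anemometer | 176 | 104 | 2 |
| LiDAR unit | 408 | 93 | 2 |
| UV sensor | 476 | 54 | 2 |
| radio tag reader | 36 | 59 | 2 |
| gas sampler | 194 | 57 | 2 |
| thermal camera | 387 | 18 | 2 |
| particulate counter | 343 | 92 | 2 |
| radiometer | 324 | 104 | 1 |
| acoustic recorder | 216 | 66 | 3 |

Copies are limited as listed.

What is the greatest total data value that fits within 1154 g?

551

Ranking by ratio (data value/g): radio tag reader 1.64, anemometer 0.59, hyperspectral sensor 0.32, radiometer 0.32.
Taking the top-ratio sensors first gives hyperspectral sensor + 2×anemometer + 2×radio tag reader + radiometer for 532 (1065 g).
Dropping radiometer frees 324 g; slotting in gas sampler + acoustic recorder (410 g) lifts the total to 551 at 1151 g.
That's the maximum — no swap from here does better than 551.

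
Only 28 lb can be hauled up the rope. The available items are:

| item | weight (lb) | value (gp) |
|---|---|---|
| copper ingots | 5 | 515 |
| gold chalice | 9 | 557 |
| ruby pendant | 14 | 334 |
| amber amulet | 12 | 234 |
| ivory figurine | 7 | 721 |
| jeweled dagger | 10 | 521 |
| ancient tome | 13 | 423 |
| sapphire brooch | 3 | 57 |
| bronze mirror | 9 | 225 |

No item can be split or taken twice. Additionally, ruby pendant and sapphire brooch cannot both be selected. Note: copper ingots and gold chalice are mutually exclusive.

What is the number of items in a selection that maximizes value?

Best achievable value is 1814.
One optimal bundle: copper ingots + ivory figurine + jeweled dagger + sapphire brooch (25 lb).
Any selection reaching 1814 contains exactly 4 items.

4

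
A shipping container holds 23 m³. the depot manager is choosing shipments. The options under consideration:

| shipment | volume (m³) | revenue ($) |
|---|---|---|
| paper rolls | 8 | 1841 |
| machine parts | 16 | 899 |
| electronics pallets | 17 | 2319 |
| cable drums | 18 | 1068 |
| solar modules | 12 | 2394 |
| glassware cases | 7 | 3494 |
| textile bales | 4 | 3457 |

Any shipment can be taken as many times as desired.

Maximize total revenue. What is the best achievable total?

17322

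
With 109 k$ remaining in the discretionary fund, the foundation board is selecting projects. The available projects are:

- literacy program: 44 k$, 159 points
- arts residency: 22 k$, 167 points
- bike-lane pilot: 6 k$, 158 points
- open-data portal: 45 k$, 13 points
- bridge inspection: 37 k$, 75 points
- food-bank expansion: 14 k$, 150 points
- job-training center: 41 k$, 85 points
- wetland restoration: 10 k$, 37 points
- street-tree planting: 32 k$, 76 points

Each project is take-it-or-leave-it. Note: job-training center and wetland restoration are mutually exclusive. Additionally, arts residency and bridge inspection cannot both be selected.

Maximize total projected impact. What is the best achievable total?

671

Literacy program + arts residency + bike-lane pilot + food-bank expansion + wetland restoration uses 96 of the 109 k$ and totals 671.
Runner-up literacy program + arts residency + bike-lane pilot + food-bank expansion tops out at 634.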